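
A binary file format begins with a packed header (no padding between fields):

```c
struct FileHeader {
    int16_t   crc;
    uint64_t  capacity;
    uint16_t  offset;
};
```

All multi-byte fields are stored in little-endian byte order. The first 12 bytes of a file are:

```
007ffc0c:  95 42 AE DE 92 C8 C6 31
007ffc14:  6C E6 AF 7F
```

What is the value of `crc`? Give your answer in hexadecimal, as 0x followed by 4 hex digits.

0x4295

`crc` is the first field, at byte offset 0, occupying 2 bytes.
Bytes at offsets 0..1: 95 42.
Little-endian: lowest address holds the least-significant byte.
Reassemble most-significant byte first: 42 95 → 0x4295.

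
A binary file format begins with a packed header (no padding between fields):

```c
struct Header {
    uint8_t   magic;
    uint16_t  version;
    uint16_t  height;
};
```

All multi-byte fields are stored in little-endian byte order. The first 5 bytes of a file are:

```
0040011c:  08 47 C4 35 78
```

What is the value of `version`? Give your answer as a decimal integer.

`version` follows `magic` (1 byte), so it starts at byte offset 1 and occupies 2 bytes.
Bytes at offsets 1..2: 47 C4.
In little-endian order the low byte comes first in memory.
Reassemble most-significant byte first: C4 47 → 0xC447.
0xC447 = 50247.

50247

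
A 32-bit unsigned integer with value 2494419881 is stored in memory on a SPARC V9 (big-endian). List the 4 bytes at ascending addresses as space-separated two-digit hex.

2494419881 in hexadecimal, padded to 32 bits, is 0x94ADD3A9.
Split into bytes (most-significant first): 94 AD D3 A9.
In big-endian order the high byte comes first in memory.
So the memory order matches the most-significant-first order: 94 AD D3 A9.

94 AD D3 A9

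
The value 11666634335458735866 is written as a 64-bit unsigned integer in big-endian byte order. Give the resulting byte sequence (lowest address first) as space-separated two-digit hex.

11666634335458735866 in hexadecimal, padded to 64 bits, is 0xA1E8361D9964B6FA.
Split into bytes (most-significant first): A1 E8 36 1D 99 64 B6 FA.
In big-endian order the high byte comes first in memory.
So the memory order matches the most-significant-first order: A1 E8 36 1D 99 64 B6 FA.

A1 E8 36 1D 99 64 B6 FA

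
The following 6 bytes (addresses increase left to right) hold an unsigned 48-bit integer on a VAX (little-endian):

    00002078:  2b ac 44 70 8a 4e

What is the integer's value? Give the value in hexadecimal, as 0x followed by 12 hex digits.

Little-endian: lowest address holds the least-significant byte.
Reassemble most-significant byte first: 4E 8A 70 44 AC 2B → 0x4E8A7044AC2B.

0x4E8A7044AC2B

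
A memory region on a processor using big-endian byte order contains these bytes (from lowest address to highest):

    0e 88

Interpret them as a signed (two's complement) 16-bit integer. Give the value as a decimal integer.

In big-endian order the high byte comes first in memory.
The bytes are already most-significant first: 0x0E88.
0x0E88 = 3720.

3720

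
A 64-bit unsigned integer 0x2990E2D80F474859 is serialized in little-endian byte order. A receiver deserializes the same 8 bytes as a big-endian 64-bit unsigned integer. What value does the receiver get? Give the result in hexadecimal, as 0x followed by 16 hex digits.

0x5948470FD8E29029

Stored little-endian, the bytes at ascending addresses are 59 48 47 0F D8 E2 90 29.
Read back as big-endian, the last byte is least significant, giving 0x5948470FD8E29029.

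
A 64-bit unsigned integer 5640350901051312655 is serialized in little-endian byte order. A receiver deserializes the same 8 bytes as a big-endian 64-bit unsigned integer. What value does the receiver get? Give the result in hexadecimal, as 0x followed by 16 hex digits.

0x0FCAB7B9428D464E

5640350901051312655 in 64-bit hexadecimal is 0x4E468D42B9B7CA0F.
Stored little-endian, the bytes at ascending addresses are 0F CA B7 B9 42 8D 46 4E.
Read back as big-endian, the last byte is least significant, giving 0x0FCAB7B9428D464E.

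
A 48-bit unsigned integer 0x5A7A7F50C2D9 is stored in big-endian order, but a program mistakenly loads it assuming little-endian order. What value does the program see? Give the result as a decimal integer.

Stored big-endian, the bytes at ascending addresses are 5A 7A 7F 50 C2 D9.
Read back as little-endian, the first byte is least significant, giving 0xD9C2507F7A5A.
0xD9C2507F7A5A = 239428597414490.

239428597414490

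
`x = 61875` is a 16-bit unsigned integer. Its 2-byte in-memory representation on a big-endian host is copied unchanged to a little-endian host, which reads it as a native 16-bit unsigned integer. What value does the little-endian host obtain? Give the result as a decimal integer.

61875 in 16-bit hexadecimal is 0xF1B3.
Stored big-endian, the bytes at ascending addresses are F1 B3.
Read back as little-endian, the first byte is least significant, giving 0xB3F1.
0xB3F1 = 46065.

46065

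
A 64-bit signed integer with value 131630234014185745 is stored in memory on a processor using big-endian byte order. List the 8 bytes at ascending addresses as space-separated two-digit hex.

01 D3 A5 00 1C 1D F9 11

131630234014185745 in hexadecimal, padded to 64 bits, is 0x01D3A5001C1DF911.
Split into bytes (most-significant first): 01 D3 A5 00 1C 1D F9 11.
Big-endian stores the most-significant byte at the lowest address.
So the memory order matches the most-significant-first order: 01 D3 A5 00 1C 1D F9 11.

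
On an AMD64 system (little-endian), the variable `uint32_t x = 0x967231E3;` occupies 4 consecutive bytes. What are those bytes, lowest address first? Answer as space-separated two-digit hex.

E3 31 72 96

Split into bytes (most-significant first): 96 72 31 E3.
In little-endian order the low byte comes first in memory.
So at ascending addresses the bytes are E3 31 72 96.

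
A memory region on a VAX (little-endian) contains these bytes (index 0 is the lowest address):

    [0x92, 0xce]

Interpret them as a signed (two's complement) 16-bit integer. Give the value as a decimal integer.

-12654

Little-endian: lowest address holds the least-significant byte.
Reassemble most-significant byte first: CE 92 → 0xCE92.
Top bit is set, so as a signed 16-bit value this is 0xCE92 − 2^16 = -12654.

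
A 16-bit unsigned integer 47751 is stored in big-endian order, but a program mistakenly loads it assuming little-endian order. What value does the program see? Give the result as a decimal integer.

34746

47751 in 16-bit hexadecimal is 0xBA87.
Stored big-endian, the bytes at ascending addresses are BA 87.
Read back as little-endian, the first byte is least significant, giving 0x87BA.
0x87BA = 34746.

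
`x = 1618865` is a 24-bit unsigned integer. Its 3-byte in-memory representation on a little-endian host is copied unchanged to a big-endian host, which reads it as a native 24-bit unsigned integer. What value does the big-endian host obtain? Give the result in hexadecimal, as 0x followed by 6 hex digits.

1618865 in 24-bit hexadecimal is 0x18B3B1.
Stored little-endian, the bytes at ascending addresses are B1 B3 18.
Read back as big-endian, the last byte is least significant, giving 0xB1B318.

0xB1B318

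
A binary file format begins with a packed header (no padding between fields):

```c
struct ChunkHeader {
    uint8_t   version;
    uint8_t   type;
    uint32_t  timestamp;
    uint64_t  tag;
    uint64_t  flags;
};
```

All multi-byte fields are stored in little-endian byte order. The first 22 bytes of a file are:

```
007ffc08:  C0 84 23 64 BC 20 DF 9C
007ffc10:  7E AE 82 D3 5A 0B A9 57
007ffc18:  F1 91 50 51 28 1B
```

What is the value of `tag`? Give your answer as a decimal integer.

818198840547908831

`tag` follows `version` (1 B), `type` (1 B), `timestamp` (4 B), so it starts at offset 1 + 1 + 4 = 6 and occupies 8 bytes.
Bytes at offsets 6..13: DF 9C 7E AE 82 D3 5A 0B.
Little-endian stores the least-significant byte at the lowest address.
Reassemble most-significant byte first: 0B 5A D3 82 AE 7E 9C DF → 0x0B5AD382AE7E9CDF.
0x0B5AD382AE7E9CDF = 818198840547908831.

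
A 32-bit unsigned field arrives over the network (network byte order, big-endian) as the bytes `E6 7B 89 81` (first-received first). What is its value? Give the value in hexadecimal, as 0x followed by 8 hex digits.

0xE67B8981

In big-endian order the high byte comes first in memory.
The bytes are already most-significant first: 0xE67B8981.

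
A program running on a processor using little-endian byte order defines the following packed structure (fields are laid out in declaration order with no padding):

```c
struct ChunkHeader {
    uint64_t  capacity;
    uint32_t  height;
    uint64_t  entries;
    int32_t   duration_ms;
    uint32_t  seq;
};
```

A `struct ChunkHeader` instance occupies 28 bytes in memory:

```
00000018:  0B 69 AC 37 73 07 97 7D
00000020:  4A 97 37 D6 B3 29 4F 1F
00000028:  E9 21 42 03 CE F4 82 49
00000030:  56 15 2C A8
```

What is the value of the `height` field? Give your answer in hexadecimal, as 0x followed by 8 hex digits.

0xD637974A

`height` follows `capacity` (8 bytes), so it starts at byte offset 8 and occupies 4 bytes.
Bytes at offsets 8..11: 4A 97 37 D6.
Little-endian stores the least-significant byte at the lowest address.
Reassemble most-significant byte first: D6 37 97 4A → 0xD637974A.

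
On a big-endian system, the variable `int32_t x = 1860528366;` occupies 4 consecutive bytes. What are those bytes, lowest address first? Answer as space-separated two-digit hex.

6E E5 68 EE

1860528366 in hexadecimal, padded to 32 bits, is 0x6EE568EE.
Split into bytes (most-significant first): 6E E5 68 EE.
Big-endian: lowest address holds the most-significant byte.
So the memory order matches the most-significant-first order: 6E E5 68 EE.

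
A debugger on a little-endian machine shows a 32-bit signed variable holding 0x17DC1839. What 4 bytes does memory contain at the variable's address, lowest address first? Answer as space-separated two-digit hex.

Split into bytes (most-significant first): 17 DC 18 39.
Little-endian: lowest address holds the least-significant byte.
So at ascending addresses the bytes are 39 18 DC 17.

39 18 DC 17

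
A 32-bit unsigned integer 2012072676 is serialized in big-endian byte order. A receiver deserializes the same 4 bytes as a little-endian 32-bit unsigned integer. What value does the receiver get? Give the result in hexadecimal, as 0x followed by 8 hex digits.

0xE4CAED77

2012072676 in 32-bit hexadecimal is 0x77EDCAE4.
Stored big-endian, the bytes at ascending addresses are 77 ED CA E4.
Read back as little-endian, the first byte is least significant, giving 0xE4CAED77.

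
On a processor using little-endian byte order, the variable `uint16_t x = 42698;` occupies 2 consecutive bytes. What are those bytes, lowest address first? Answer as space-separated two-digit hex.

42698 in hexadecimal, padded to 16 bits, is 0xA6CA.
Split into bytes (most-significant first): A6 CA.
Little-endian stores the least-significant byte at the lowest address.
So at ascending addresses the bytes are CA A6.

CA A6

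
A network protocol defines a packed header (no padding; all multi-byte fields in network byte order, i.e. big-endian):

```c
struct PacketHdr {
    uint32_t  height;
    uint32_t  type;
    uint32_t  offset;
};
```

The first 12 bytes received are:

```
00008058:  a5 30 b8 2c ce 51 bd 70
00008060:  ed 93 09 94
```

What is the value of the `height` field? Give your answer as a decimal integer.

`height` is the first field, at byte offset 0, occupying 4 bytes.
Bytes at offsets 0..3: A5 30 B8 2C.
Big-endian stores the most-significant byte at the lowest address.
The bytes are already most-significant first: 0xA530B82C.
0xA530B82C = 2771433516.

2771433516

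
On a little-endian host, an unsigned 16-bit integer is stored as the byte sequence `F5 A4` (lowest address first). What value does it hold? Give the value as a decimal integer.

42229

In little-endian order the low byte comes first in memory.
Reassemble most-significant byte first: A4 F5 → 0xA4F5.
0xA4F5 = 42229.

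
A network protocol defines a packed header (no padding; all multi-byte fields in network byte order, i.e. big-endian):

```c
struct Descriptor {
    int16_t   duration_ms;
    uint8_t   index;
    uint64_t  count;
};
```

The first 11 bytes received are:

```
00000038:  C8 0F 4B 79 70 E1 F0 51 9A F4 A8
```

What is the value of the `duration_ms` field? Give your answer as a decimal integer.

`duration_ms` is the first field, at byte offset 0, occupying 2 bytes.
Bytes at offsets 0..1: C8 0F.
Big-endian stores the most-significant byte at the lowest address.
The bytes are already most-significant first: 0xC80F.
Top bit is set, so as a signed 16-bit value this is 0xC80F − 2^16 = -14321.

-14321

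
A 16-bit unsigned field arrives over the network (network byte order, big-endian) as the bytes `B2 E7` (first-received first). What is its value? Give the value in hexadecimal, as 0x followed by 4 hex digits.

Big-endian: lowest address holds the most-significant byte.
The bytes are already most-significant first: 0xB2E7.

0xB2E7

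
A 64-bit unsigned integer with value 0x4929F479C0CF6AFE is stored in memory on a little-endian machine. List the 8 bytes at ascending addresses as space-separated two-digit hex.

FE 6A CF C0 79 F4 29 49

Split into bytes (most-significant first): 49 29 F4 79 C0 CF 6A FE.
Little-endian: lowest address holds the least-significant byte.
So at ascending addresses the bytes are FE 6A CF C0 79 F4 29 49.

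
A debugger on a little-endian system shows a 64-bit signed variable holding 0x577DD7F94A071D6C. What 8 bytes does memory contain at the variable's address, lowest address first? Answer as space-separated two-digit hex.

6C 1D 07 4A F9 D7 7D 57

Split into bytes (most-significant first): 57 7D D7 F9 4A 07 1D 6C.
Little-endian: lowest address holds the least-significant byte.
So at ascending addresses the bytes are 6C 1D 07 4A F9 D7 7D 57.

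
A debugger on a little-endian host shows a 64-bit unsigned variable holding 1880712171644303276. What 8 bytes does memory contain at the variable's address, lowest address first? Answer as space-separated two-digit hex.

AC B7 9C 73 C1 A1 19 1A

1880712171644303276 in hexadecimal, padded to 64 bits, is 0x1A19A1C1739CB7AC.
Split into bytes (most-significant first): 1A 19 A1 C1 73 9C B7 AC.
Little-endian stores the least-significant byte at the lowest address.
So at ascending addresses the bytes are AC B7 9C 73 C1 A1 19 1A.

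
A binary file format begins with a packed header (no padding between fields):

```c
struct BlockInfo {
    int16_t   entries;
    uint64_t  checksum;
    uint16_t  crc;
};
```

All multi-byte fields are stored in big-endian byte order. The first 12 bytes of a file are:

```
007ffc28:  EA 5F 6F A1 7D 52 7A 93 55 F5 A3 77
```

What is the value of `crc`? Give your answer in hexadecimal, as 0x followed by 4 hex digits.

0xA377

`crc` follows `entries` (2 B), `checksum` (8 B), so it starts at offset 2 + 8 = 10 and occupies 2 bytes.
Bytes at offsets 10..11: A3 77.
Big-endian stores the most-significant byte at the lowest address.
The bytes are already most-significant first: 0xA377.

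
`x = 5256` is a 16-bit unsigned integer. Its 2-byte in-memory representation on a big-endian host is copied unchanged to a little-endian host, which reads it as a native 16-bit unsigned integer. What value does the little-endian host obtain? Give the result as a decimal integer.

5256 in 16-bit hexadecimal is 0x1488.
Stored big-endian, the bytes at ascending addresses are 14 88.
Read back as little-endian, the first byte is least significant, giving 0x8814.
0x8814 = 34836.

34836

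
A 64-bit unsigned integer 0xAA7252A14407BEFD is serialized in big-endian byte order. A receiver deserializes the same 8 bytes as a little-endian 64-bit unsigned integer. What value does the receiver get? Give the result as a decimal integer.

Stored big-endian, the bytes at ascending addresses are AA 72 52 A1 44 07 BE FD.
Read back as little-endian, the first byte is least significant, giving 0xFDBE0744A15272AA.
0xFDBE0744A15272AA = 18284059528516498090.

18284059528516498090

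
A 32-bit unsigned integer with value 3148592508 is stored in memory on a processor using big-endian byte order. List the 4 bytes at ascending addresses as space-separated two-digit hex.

BB AB B5 7C

3148592508 in hexadecimal, padded to 32 bits, is 0xBBABB57C.
Split into bytes (most-significant first): BB AB B5 7C.
Big-endian: lowest address holds the most-significant byte.
So the memory order matches the most-significant-first order: BB AB B5 7C.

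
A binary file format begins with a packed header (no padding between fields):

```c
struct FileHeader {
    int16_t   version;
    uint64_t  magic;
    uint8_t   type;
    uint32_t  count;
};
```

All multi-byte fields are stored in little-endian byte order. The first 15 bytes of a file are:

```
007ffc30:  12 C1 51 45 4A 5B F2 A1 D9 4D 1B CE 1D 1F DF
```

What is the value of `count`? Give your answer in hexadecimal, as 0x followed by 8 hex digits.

0xDF1F1DCE

`count` follows `version` (2 B), `magic` (8 B), `type` (1 B), so it starts at offset 2 + 8 + 1 = 11 and occupies 4 bytes.
Bytes at offsets 11..14: CE 1D 1F DF.
Little-endian stores the least-significant byte at the lowest address.
Reassemble most-significant byte first: DF 1F 1D CE → 0xDF1F1DCE.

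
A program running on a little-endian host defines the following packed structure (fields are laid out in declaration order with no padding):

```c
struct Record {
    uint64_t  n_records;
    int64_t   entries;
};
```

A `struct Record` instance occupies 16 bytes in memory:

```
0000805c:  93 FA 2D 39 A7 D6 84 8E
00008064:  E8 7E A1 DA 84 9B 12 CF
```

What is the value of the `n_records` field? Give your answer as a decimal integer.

10269569064018770579

`n_records` is the first field, at byte offset 0, occupying 8 bytes.
Bytes at offsets 0..7: 93 FA 2D 39 A7 D6 84 8E.
Little-endian: lowest address holds the least-significant byte.
Reassemble most-significant byte first: 8E 84 D6 A7 39 2D FA 93 → 0x8E84D6A7392DFA93.
0x8E84D6A7392DFA93 = 10269569064018770579.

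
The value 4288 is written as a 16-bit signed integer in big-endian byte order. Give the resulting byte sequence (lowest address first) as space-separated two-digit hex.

10 C0

4288 in hexadecimal, padded to 16 bits, is 0x10C0.
Split into bytes (most-significant first): 10 C0.
In big-endian order the high byte comes first in memory.
So the memory order matches the most-significant-first order: 10 C0.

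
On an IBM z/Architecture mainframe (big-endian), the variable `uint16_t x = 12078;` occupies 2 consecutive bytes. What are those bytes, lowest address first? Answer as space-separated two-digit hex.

12078 in hexadecimal, padded to 16 bits, is 0x2F2E.
Split into bytes (most-significant first): 2F 2E.
Big-endian: lowest address holds the most-significant byte.
So the memory order matches the most-significant-first order: 2F 2E.

2F 2E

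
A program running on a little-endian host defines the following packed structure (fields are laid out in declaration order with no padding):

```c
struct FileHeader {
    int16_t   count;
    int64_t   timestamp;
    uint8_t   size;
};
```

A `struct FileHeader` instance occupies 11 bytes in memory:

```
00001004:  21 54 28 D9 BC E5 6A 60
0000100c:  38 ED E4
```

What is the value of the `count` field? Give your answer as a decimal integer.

`count` is the first field, at byte offset 0, occupying 2 bytes.
Bytes at offsets 0..1: 21 54.
In little-endian order the low byte comes first in memory.
Reassemble most-significant byte first: 54 21 → 0x5421.
0x5421 = 21537.

21537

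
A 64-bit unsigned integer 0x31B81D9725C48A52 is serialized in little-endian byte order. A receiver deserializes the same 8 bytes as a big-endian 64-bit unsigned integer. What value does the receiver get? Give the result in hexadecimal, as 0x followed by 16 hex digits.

Stored little-endian, the bytes at ascending addresses are 52 8A C4 25 97 1D B8 31.
Read back as big-endian, the last byte is least significant, giving 0x528AC425971DB831.

0x528AC425971DB831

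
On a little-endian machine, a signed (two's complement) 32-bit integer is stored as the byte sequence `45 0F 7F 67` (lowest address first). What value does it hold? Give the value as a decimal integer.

1736380229

Little-endian stores the least-significant byte at the lowest address.
Reassemble most-significant byte first: 67 7F 0F 45 → 0x677F0F45.
0x677F0F45 = 1736380229.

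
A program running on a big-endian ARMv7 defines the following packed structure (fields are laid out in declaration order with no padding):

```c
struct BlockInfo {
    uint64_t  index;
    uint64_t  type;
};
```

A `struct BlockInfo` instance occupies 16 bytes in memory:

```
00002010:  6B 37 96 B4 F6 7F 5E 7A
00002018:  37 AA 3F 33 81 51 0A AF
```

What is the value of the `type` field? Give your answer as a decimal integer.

`type` follows `index` (8 bytes), so it starts at byte offset 8 and occupies 8 bytes.
Bytes at offsets 8..15: 37 AA 3F 33 81 51 0A AF.
Big-endian stores the most-significant byte at the lowest address.
The bytes are already most-significant first: 0x37AA3F3381510AAF.
0x37AA3F3381510AAF = 4011087908572301999.

4011087908572301999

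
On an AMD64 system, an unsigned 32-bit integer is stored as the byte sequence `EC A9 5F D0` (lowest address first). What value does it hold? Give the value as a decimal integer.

3495930348

Little-endian stores the least-significant byte at the lowest address.
Reassemble most-significant byte first: D0 5F A9 EC → 0xD05FA9EC.
0xD05FA9EC = 3495930348.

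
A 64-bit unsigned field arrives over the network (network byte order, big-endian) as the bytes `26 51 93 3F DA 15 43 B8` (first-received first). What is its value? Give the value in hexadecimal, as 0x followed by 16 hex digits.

Big-endian: lowest address holds the most-significant byte.
The bytes are already most-significant first: 0x2651933FDA1543B8.

0x2651933FDA1543B8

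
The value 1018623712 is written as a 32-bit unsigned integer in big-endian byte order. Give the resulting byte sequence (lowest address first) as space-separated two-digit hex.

3C B6 F6 E0

1018623712 in hexadecimal, padded to 32 bits, is 0x3CB6F6E0.
Split into bytes (most-significant first): 3C B6 F6 E0.
Big-endian: lowest address holds the most-significant byte.
So the memory order matches the most-significant-first order: 3C B6 F6 E0.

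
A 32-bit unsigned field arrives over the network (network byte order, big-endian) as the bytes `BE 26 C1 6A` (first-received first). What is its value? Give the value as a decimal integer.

In big-endian order the high byte comes first in memory.
The bytes are already most-significant first: 0xBE26C16A.
0xBE26C16A = 3190210922.

3190210922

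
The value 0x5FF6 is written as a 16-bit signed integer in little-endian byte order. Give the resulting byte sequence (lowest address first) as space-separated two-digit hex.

Split into bytes (most-significant first): 5F F6.
Little-endian: lowest address holds the least-significant byte.
So at ascending addresses the bytes are F6 5F.

F6 5F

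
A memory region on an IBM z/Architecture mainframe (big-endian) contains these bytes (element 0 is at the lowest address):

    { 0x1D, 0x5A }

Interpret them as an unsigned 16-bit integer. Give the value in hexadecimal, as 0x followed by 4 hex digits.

Big-endian: lowest address holds the most-significant byte.
The bytes are already most-significant first: 0x1D5A.

0x1D5A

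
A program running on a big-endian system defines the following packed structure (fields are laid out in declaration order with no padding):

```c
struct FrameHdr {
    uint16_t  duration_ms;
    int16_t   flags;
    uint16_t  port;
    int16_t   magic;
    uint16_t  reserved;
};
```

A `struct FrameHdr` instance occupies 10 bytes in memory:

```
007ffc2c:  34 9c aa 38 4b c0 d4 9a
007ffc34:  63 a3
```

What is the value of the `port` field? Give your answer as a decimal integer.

19392

`port` follows `duration_ms` (2 B), `flags` (2 B), so it starts at offset 2 + 2 = 4 and occupies 2 bytes.
Bytes at offsets 4..5: 4B C0.
In big-endian order the high byte comes first in memory.
The bytes are already most-significant first: 0x4BC0.
0x4BC0 = 19392.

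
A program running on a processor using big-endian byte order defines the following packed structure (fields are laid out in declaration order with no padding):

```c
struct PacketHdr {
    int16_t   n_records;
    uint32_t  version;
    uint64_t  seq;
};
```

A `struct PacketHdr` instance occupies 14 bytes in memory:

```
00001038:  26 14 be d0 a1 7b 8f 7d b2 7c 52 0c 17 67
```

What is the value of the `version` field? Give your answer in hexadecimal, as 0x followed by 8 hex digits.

0xBED0A17B

`version` follows `n_records` (2 bytes), so it starts at byte offset 2 and occupies 4 bytes.
Bytes at offsets 2..5: BE D0 A1 7B.
Big-endian stores the most-significant byte at the lowest address.
The bytes are already most-significant first: 0xBED0A17B.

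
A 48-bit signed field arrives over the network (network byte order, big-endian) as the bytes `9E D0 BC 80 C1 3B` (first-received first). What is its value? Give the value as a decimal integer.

-106855623769797

Big-endian stores the most-significant byte at the lowest address.
The bytes are already most-significant first: 0x9ED0BC80C13B.
Top bit is set, so as a signed 48-bit value this is 0x9ED0BC80C13B − 2^48 = -106855623769797.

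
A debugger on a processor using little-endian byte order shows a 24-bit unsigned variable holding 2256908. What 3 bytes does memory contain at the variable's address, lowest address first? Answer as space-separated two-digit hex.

2256908 in hexadecimal, padded to 24 bits, is 0x22700C.
Split into bytes (most-significant first): 22 70 0C.
Little-endian stores the least-significant byte at the lowest address.
So at ascending addresses the bytes are 0C 70 22.

0C 70 22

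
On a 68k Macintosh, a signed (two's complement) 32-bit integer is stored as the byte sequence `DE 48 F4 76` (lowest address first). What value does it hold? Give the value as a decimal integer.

-565644170

Big-endian stores the most-significant byte at the lowest address.
The bytes are already most-significant first: 0xDE48F476.
Top bit is set, so as a signed 32-bit value this is 0xDE48F476 − 2^32 = -565644170.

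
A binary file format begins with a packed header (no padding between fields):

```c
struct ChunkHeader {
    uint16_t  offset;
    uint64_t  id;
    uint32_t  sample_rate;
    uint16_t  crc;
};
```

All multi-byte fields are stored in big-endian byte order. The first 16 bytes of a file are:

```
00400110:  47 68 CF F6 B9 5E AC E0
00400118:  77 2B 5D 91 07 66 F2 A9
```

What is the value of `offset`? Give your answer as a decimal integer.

`offset` is the first field, at byte offset 0, occupying 2 bytes.
Bytes at offsets 0..1: 47 68.
Big-endian stores the most-significant byte at the lowest address.
The bytes are already most-significant first: 0x4768.
0x4768 = 18280.

18280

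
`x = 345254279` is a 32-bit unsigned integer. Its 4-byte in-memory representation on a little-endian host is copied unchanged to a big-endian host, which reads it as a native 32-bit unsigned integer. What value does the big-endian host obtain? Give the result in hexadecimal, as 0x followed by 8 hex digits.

0x87299414

345254279 in 32-bit hexadecimal is 0x14942987.
Stored little-endian, the bytes at ascending addresses are 87 29 94 14.
Read back as big-endian, the last byte is least significant, giving 0x87299414.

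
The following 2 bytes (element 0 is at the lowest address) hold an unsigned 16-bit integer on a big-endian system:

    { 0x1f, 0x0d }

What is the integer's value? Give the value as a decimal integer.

In big-endian order the high byte comes first in memory.
The bytes are already most-significant first: 0x1F0D.
0x1F0D = 7949.

7949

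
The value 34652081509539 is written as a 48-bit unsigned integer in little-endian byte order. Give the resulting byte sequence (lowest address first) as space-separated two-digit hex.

34652081509539 in hexadecimal, padded to 48 bits, is 0x1F84110254A3.
Split into bytes (most-significant first): 1F 84 11 02 54 A3.
In little-endian order the low byte comes first in memory.
So at ascending addresses the bytes are A3 54 02 11 84 1F.

A3 54 02 11 84 1F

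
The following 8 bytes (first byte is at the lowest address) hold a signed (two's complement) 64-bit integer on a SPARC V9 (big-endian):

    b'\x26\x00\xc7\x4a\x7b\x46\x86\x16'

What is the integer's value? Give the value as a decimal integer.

In big-endian order the high byte comes first in memory.
The bytes are already most-significant first: 0x2600C74A7B468616.
0x2600C74A7B468616 = 2738407696150988310.

2738407696150988310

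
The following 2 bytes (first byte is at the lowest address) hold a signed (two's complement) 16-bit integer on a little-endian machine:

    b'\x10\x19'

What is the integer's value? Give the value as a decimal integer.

Little-endian stores the least-significant byte at the lowest address.
Reassemble most-significant byte first: 19 10 → 0x1910.
0x1910 = 6416.

6416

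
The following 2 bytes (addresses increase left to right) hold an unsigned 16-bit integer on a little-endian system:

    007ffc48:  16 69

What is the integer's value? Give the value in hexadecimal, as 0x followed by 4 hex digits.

Little-endian: lowest address holds the least-significant byte.
Reassemble most-significant byte first: 69 16 → 0x6916.

0x6916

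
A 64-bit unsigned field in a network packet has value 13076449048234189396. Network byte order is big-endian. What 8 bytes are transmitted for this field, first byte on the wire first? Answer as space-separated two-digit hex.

B5 78 E1 20 9B 7E 62 54

13076449048234189396 in hexadecimal, padded to 64 bits, is 0xB578E1209B7E6254.
Split into bytes (most-significant first): B5 78 E1 20 9B 7E 62 54.
Big-endian: lowest address holds the most-significant byte.
So the memory order matches the most-significant-first order: B5 78 E1 20 9B 7E 62 54.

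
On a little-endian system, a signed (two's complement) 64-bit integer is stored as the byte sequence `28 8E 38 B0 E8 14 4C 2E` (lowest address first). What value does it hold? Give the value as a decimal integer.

3336064413596159528

Little-endian stores the least-significant byte at the lowest address.
Reassemble most-significant byte first: 2E 4C 14 E8 B0 38 8E 28 → 0x2E4C14E8B0388E28.
0x2E4C14E8B0388E28 = 3336064413596159528.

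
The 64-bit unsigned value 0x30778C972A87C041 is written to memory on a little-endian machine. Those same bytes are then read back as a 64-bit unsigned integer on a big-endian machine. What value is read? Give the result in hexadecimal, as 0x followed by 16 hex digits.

0x41C0872A978C7730

Stored little-endian, the bytes at ascending addresses are 41 C0 87 2A 97 8C 77 30.
Read back as big-endian, the last byte is least significant, giving 0x41C0872A978C7730.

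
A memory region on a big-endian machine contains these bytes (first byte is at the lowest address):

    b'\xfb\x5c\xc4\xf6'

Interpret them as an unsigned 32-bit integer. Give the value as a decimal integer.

4217160950

In big-endian order the high byte comes first in memory.
The bytes are already most-significant first: 0xFB5CC4F6.
0xFB5CC4F6 = 4217160950.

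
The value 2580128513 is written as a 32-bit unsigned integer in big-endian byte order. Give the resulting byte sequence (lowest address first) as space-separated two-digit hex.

2580128513 in hexadecimal, padded to 32 bits, is 0x99C9A301.
Split into bytes (most-significant first): 99 C9 A3 01.
Big-endian: lowest address holds the most-significant byte.
So the memory order matches the most-significant-first order: 99 C9 A3 01.

99 C9 A3 01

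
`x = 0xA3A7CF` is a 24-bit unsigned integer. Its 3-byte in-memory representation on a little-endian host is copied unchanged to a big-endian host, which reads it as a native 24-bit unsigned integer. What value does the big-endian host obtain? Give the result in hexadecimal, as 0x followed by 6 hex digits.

Stored little-endian, the bytes at ascending addresses are CF A7 A3.
Read back as big-endian, the last byte is least significant, giving 0xCFA7A3.

0xCFA7A3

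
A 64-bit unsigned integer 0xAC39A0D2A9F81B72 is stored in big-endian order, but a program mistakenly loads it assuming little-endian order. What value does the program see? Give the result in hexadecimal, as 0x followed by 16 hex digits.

0x721BF8A9D2A039AC

Stored big-endian, the bytes at ascending addresses are AC 39 A0 D2 A9 F8 1B 72.
Read back as little-endian, the first byte is least significant, giving 0x721BF8A9D2A039AC.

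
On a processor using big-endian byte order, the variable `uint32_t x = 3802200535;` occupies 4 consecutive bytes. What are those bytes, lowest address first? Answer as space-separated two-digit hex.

3802200535 in hexadecimal, padded to 32 bits, is 0xE2A0F9D7.
Split into bytes (most-significant first): E2 A0 F9 D7.
Big-endian stores the most-significant byte at the lowest address.
So the memory order matches the most-significant-first order: E2 A0 F9 D7.

E2 A0 F9 D7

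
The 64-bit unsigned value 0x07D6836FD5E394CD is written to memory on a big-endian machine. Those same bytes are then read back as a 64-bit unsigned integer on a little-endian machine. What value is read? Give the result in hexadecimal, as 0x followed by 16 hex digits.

Stored big-endian, the bytes at ascending addresses are 07 D6 83 6F D5 E3 94 CD.
Read back as little-endian, the first byte is least significant, giving 0xCD94E3D56F83D607.

0xCD94E3D56F83D607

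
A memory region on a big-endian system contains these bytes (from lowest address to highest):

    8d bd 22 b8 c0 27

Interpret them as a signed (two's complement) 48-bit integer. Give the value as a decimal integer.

-125631505842137

In big-endian order the high byte comes first in memory.
The bytes are already most-significant first: 0x8DBD22B8C027.
Top bit is set, so as a signed 48-bit value this is 0x8DBD22B8C027 − 2^48 = -125631505842137.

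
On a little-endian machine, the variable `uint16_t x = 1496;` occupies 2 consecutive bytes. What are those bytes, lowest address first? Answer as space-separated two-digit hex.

D8 05

1496 in hexadecimal, padded to 16 bits, is 0x05D8.
Split into bytes (most-significant first): 05 D8.
Little-endian: lowest address holds the least-significant byte.
So at ascending addresses the bytes are D8 05.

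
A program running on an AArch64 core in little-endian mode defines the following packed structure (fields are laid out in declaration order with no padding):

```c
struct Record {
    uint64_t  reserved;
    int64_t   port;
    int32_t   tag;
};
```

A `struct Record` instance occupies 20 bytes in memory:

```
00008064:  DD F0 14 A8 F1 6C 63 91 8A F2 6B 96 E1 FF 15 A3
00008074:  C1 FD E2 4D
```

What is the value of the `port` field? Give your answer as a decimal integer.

`port` follows `reserved` (8 bytes), so it starts at byte offset 8 and occupies 8 bytes.
Bytes at offsets 8..15: 8A F2 6B 96 E1 FF 15 A3.
In little-endian order the low byte comes first in memory.
Reassemble most-significant byte first: A3 15 FF E1 96 6B F2 8A → 0xA315FFE1966BF28A.
Top bit is set, so as a signed 64-bit value this is 0xA315FFE1966BF28A − 2^64 = -6695163926659992950.

-6695163926659992950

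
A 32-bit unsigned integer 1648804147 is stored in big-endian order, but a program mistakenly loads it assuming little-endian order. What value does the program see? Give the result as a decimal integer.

1648804147 in 32-bit hexadecimal is 0x6246C133.
Stored big-endian, the bytes at ascending addresses are 62 46 C1 33.
Read back as little-endian, the first byte is least significant, giving 0x33C14662.
0x33C14662 = 868304482.

868304482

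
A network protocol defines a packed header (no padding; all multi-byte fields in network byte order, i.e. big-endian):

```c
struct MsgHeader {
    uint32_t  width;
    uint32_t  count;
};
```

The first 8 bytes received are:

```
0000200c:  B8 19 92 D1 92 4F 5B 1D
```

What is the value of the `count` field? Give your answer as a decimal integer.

2454674205

`count` follows `width` (4 bytes), so it starts at byte offset 4 and occupies 4 bytes.
Bytes at offsets 4..7: 92 4F 5B 1D.
Big-endian stores the most-significant byte at the lowest address.
The bytes are already most-significant first: 0x924F5B1D.
0x924F5B1D = 2454674205.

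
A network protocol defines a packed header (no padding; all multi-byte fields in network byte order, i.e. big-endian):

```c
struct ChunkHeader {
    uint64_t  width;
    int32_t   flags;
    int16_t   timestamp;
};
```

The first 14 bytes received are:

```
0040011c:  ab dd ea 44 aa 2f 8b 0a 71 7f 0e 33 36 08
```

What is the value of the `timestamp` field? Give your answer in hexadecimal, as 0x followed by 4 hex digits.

`timestamp` follows `width` (8 B), `flags` (4 B), so it starts at offset 8 + 4 = 12 and occupies 2 bytes.
Bytes at offsets 12..13: 36 08.
Big-endian: lowest address holds the most-significant byte.
The bytes are already most-significant first: 0x3608.

0x3608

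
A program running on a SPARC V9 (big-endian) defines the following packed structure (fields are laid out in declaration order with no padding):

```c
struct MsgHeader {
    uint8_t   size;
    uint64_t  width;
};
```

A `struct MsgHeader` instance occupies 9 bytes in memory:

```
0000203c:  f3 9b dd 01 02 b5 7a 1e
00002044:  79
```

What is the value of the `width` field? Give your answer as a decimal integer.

11231134156878126713

`width` follows `size` (1 byte), so it starts at byte offset 1 and occupies 8 bytes.
Bytes at offsets 1..8: 9B DD 01 02 B5 7A 1E 79.
Big-endian stores the most-significant byte at the lowest address.
The bytes are already most-significant first: 0x9BDD0102B57A1E79.
0x9BDD0102B57A1E79 = 11231134156878126713.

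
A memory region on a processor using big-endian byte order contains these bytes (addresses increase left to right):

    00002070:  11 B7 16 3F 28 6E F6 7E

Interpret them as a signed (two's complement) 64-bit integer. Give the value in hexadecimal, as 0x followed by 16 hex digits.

0x11B7163F286EF67E

In big-endian order the high byte comes first in memory.
The bytes are already most-significant first: 0x11B7163F286EF67E.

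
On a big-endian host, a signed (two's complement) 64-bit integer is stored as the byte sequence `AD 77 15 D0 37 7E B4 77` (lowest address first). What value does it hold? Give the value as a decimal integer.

-5947260798891019145

Big-endian: lowest address holds the most-significant byte.
The bytes are already most-significant first: 0xAD7715D0377EB477.
Top bit is set, so as a signed 64-bit value this is 0xAD7715D0377EB477 − 2^64 = -5947260798891019145.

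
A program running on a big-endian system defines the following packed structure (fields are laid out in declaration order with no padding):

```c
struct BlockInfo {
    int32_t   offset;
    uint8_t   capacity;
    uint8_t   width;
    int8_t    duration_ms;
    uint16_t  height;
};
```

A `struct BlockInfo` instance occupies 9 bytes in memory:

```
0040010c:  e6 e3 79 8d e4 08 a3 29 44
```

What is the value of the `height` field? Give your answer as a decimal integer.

10564

`height` follows `offset` (4 B), `capacity` (1 B), `width` (1 B), `duration_ms` (1 B), so it starts at offset 4 + 1 + 1 + 1 = 7 and occupies 2 bytes.
Bytes at offsets 7..8: 29 44.
Big-endian: lowest address holds the most-significant byte.
The bytes are already most-significant first: 0x2944.
0x2944 = 10564.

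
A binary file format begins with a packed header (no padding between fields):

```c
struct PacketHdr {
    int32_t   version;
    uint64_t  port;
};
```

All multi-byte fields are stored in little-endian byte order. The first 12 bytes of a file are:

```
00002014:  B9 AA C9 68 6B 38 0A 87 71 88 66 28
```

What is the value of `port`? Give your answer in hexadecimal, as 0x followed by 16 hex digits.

0x28668871870A386B

`port` follows `version` (4 bytes), so it starts at byte offset 4 and occupies 8 bytes.
Bytes at offsets 4..11: 6B 38 0A 87 71 88 66 28.
Little-endian stores the least-significant byte at the lowest address.
Reassemble most-significant byte first: 28 66 88 71 87 0A 38 6B → 0x28668871870A386B.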